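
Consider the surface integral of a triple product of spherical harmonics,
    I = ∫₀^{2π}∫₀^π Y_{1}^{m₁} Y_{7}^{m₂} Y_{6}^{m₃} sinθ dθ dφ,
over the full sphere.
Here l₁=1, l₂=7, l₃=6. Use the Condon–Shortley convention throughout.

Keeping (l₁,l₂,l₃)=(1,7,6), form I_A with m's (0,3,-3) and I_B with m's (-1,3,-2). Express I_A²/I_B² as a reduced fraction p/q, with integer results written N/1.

8/9

l's match ⇒ only the (l;m) 3-j factors differ between A and B.
A: triangle coeff Δ(1,7,6) = 1/1365; Σ_t [1,1]: t=1:−1/2177280 = -1/2177280; (3j)²=8/273 [(1 7 6; 0 3 -3)], sign=+1
B: triangle coeff Δ(1,7,6) = 1/1365; Σ_t [2,2]: t=2:+1/1935360 = 1/1935360; (3j)²=3/91 [(1 7 6; -1 3 -2)], sign=+1
I_A²/I_B² = (8/273)/(3/91) = 8/9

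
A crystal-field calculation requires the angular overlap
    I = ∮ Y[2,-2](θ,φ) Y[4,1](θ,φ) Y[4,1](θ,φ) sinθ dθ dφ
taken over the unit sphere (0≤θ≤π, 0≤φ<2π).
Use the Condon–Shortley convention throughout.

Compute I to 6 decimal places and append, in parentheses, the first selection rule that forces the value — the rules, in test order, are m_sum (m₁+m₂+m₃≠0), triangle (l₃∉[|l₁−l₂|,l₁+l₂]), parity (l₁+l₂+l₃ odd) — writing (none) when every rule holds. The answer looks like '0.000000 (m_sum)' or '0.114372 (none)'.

0.200662 (none)

m-sum 0 ✓  L=10 even ✓  2≤4≤6 ✓
Π(2lᵢ+1) = 5×9×9 = 405
triangle coeff Δ(2,4,4) = 1/13860
Σ_t [0,2]: t=0:+1/192 t=1:−1/36 t=2:+1/192 = -5/288
(3j)²=20/693 [(2 4 4; 0 0 0)], sign=-1
Σ_t [2,2]: t=2:+1/144 = 1/144
(3j)²=10/231 [(2 4 4; -2 1 1)], sign=-1
⇒ 4πI² = 3000/5929
I = (+1)√(3000/5929/(4π)) = 0.20066192
No selection rule forces the value: the integral is nonzero (none).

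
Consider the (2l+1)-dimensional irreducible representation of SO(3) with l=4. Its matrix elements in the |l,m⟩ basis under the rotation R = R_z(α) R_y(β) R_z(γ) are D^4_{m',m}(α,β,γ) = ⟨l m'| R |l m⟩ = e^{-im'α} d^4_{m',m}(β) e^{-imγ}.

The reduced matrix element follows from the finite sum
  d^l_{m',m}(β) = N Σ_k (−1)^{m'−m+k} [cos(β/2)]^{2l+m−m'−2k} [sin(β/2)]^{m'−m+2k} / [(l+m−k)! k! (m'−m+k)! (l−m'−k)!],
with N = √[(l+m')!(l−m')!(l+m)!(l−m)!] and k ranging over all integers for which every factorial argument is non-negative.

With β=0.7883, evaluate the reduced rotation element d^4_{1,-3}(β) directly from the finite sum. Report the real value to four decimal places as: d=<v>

d=0.1874

d^4_{1,-3}(β=0.7883) via the finite sum:
c=cos(0.788300/2)=0.923323, s=sin(0.788300/2)=0.384024; N=√[120·6·1·5040]=1904.940944
k∈{0,1} keeps every argument non-negative
  k=0: (−1)^4·1904.9409/(144)·0.9233^4·0.3840^4 = +0.209106
  k=1: (−1)^5·1904.9409/(240)·0.9233^2·0.3840^6 = -0.021703
d^4_{1,-3}(0.7883) = +0.209106 -0.021703 = +0.187402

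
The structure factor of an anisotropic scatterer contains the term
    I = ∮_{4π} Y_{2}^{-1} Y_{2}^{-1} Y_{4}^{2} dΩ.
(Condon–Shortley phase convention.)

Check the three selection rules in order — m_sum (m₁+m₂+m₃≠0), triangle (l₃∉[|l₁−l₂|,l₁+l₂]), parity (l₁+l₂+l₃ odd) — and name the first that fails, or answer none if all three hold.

m₁+m₂+m₃ = -1 − 1 + 2 = 0  ✓
triangle: |2−2|=0 ≤ l₃=4 ≤ 2+2=4  ✓
parity: l₁+l₂+l₃ = 8 is even  ✓

none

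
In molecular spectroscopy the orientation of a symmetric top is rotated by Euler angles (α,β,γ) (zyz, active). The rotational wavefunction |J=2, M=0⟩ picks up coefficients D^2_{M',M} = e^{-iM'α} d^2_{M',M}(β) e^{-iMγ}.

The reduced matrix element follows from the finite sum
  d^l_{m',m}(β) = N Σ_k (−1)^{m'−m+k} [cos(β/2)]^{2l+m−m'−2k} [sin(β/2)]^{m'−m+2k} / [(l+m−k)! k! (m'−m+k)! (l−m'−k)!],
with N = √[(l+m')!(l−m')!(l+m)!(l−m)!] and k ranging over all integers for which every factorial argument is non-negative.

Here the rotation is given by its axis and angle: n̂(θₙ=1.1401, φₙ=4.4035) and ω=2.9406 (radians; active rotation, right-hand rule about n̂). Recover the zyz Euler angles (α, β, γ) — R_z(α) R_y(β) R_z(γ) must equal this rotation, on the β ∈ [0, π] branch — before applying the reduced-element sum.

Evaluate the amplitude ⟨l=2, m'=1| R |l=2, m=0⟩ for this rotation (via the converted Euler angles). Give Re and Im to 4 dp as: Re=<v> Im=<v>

Re=-0.3119 Im=0.5134

Axis–angle → zyz. n̂ = (sinθₙcosφₙ, sinθₙsinφₙ, cosθₙ) = (-0.276238, -0.865669, +0.417504), ω = 2.9406.
R = I cosω + sinω [n̂]ₓ + (1−cosω) n̂n̂ᵀ gives
  R = [-0.828791, +0.390096, -0.401163; +0.556798, +0.503812, -0.660416; -0.055515, -0.770713, -0.634759]
β = atan2(√(R₁₃²+R₂₃²), R₃₃) = 2.258493; α = atan2(R₂₃, R₁₃) mod 2π = 4.166517; γ = atan2(R₃₂, −R₃₁) mod 2π = 4.784295
D^2_{1,0}(4.1665,2.2585,4.7843) = e^{-i·1·4.1665}·d^2_{1,0}(2.2585)·e^{-i·0·4.7843}. Compute d first:
c=cos(2.258493/2)=0.427341, s=sin(2.258493/2)=0.904091; N=√[6·1·2·2]=4.898979
k∈{0,1} keeps every argument non-negative
  k=0: (−1)^1·4.8990/(2)·0.4273^3·0.9041^1 = -0.172827
  k=1: (−1)^2·4.8990/(2)·0.4273^1·0.9041^3 = +0.773546
d^2_{1,0}(2.2585) = -0.172827 +0.773546 = +0.600719
D = (-0.519163+0.854675i)·(+0.600719)·(+1.000000+0.000000i) = -0.311871+0.513419i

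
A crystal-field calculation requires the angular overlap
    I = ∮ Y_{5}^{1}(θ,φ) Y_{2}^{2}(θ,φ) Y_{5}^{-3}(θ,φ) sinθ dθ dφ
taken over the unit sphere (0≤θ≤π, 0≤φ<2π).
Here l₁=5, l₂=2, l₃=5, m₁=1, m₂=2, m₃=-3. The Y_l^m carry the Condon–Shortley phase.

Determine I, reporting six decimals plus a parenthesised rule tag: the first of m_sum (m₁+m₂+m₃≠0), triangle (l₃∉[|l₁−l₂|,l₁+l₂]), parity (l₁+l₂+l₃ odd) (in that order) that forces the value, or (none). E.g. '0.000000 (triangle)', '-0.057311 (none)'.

0.171169 (none)

Checks pass: Σm=0; 12 even; l₃=5∈[3,7].
(2·5+1)(2·2+1)(2·5+1) = 605
Δ: 2! 8! 2! / 13! → 1/38610
sum: t=0:+1/2880 t=1:−1/576 t=2:+1/2880 = -1/960
3j²(5 2 5; 0 0 0) = Δ·Π!·Σ² = 10/429  (sign +1)
sum: t=2:+1/5760 = 1/5760
3j²(5 2 5; 1 2 -3) = Δ·Π!·Σ² = 56/2145  (sign +1)
combine: 4πI² = 605·10/429·56/2145 = 560/1521
take √, sign +1: I = 0.17116875
No selection rule forces the value: the integral is nonzero (none).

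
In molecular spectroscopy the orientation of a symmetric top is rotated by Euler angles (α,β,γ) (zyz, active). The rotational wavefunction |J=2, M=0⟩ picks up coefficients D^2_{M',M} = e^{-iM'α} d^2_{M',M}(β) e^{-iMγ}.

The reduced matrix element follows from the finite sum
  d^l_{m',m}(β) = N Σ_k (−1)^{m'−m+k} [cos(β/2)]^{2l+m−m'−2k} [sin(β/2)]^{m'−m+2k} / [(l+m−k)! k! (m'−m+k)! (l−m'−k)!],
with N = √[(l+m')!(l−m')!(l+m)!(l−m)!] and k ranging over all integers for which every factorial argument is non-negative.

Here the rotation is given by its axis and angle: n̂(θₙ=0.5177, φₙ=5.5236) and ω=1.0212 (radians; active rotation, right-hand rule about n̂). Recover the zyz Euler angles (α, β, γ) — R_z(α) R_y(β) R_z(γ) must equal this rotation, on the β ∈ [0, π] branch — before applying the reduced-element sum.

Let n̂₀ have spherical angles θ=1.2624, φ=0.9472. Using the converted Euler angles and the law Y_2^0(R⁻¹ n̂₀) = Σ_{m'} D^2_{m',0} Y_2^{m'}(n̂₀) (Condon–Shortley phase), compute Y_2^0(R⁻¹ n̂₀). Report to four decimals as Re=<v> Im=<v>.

Re=-0.2921 Im=0.0000

Axis–angle → zyz. n̂ = (sinθₙcosφₙ, sinθₙsinφₙ, cosθₙ) = (+0.358850, -0.340787, +0.868960), ω = 1.0212.
R = I cosω + sinω [n̂]ₓ + (1−cosω) n̂n̂ᵀ gives
  R = [+0.583853, -0.799406, -0.141655; +0.682579, +0.577816, -0.447453; +0.439547, +0.164556, +0.883018]
β = atan2(√(R₁₃²+R₂₃²), R₃₃) = 0.488543; α = atan2(R₂₃, R₁₃) mod 2π = 4.405791; γ = atan2(R₃₂, −R₃₁) mod 2π = 2.783369
Need the full column D^2_{m',0} for m'=−2..2 at α=4.4058, β=0.4885, γ=2.7834.
cos(β/2)=0.970314, sin(β/2)=0.241850
d^2_{-2,0}: single k=2 term ⇒ +0.134893;  D = -0.110318+0.077629i
d^2_{-1,0}: k∈[1..2] ⇒ +0.541200 -0.033622 = +0.507578;  D = -0.153196-0.483907i
d^2_{0,0}: k∈[0..2] ⇒ +0.886439 -0.220280 +0.003421 = +0.669580;  D = +0.669580+0.000000i
d^2_{1,0}: k∈[0..1] ⇒ -0.541200 +0.033622 = -0.507578;  D = +0.153196-0.483907i
d^2_{2,0}: single k=0 term ⇒ +0.134893;  D = -0.110318-0.077629i
Y_2^{m'}(θ=1.2624,φ=0.9472) and Σ D·Y over m':
  (-0.1103+0.0776i)·(-0.1115-0.3325i)  (-0.1532-0.4839i)·(+0.1305-0.1814i)  (+0.6696+0.0000i)·(-0.2282+0.0000i)  (+0.1532-0.4839i)·(-0.1305-0.1814i)  (-0.1103-0.0776i)·(-0.1115+0.3325i)
Y_2^0(R⁻¹ n̂) = -0.292101+0.000000i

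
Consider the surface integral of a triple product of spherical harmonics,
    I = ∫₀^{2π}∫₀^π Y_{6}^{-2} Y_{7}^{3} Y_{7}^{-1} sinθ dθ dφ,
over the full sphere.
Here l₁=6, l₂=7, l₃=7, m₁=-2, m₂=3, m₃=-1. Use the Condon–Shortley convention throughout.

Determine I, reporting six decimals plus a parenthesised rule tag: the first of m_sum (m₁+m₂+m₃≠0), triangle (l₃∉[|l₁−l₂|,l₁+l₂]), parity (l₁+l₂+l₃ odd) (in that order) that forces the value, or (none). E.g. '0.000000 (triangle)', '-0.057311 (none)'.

m-sum 0 ✓  L=20 even ✓  1≤7≤13 ✓
Π(2lᵢ+1) = 13×15×15 = 2925
triangle coeff Δ(6,7,7) = 1/2444321880
Σ_t [0,6]: t=0:+1/2612736000 t=1:−1/20736000 t=2:+1/1658880 t=3:−1/746496 t=4:+1/1658880 t=5:−1/20736000 t=6:+1/2612736000 = -1/4354560
(3j)²=1000/138567 [(6 7 7; 0 0 0)], sign=+1
Σ_t [2,6]: t=2:+1/1393459200 t=3:−1/21772800 t=4:+1/3317760 t=5:−1/3110400 t=6:+1/19906560 = -1/66355200
(3j)²=21/92378 [(6 7 7; -2 3 -1)], sign=-1
⇒ 4πI² = 787500/164109517
I = (-1)√(787500/164109517/(4π)) = -0.01954130
No selection rule forces the value: the integral is nonzero (none).

-0.019541 (none)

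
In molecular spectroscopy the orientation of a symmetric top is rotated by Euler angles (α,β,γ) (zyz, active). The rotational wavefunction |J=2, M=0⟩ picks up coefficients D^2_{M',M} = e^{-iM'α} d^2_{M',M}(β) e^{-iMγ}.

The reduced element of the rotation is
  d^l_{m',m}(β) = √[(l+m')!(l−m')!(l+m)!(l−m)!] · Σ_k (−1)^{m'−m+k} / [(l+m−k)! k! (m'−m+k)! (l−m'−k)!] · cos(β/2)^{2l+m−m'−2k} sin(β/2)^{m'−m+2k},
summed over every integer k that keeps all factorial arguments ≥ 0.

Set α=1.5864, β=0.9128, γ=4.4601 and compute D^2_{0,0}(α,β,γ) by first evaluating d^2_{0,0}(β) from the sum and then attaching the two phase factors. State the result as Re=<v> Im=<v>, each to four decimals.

Split into d^2_{0,0}(β=0.9128) × two z-phases.
Half-angle: c=0.897645, s=0.440719. N=√(2·2·2·2)=4.000000
k∈{0,1,2} keeps every argument non-negative
  k=0: (−1)^0·4.0000/(4)·0.8976^4·0.4407^0 = +0.649259
  k=1: (−1)^1·4.0000/(1)·0.8976^2·0.4407^2 = -0.626028
  k=2: (−1)^2·4.0000/(4)·0.8976^0·0.4407^4 = +0.037727
d^2_{0,0}(0.9128) = +0.649259 -0.626028 +0.037727 = +0.060958
Attach z-rotation phases: D = e^{-i(0)(1.5864)}·(+0.060958)·e^{-i(0)(4.4601)} = +0.060958+0.000000i

Re=0.0610 Im=0.0000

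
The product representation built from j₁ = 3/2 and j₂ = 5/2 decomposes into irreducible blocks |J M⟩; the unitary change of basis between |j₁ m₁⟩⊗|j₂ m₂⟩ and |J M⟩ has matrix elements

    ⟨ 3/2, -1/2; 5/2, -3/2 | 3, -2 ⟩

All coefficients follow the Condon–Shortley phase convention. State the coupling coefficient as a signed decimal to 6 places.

+0.288675

triangle: 1!·2!·4!/8! = 48/40320
(j±m)!: 1!·2!·1!·4!·1!·5! = 5760
prefactor² = (2J+1)·Δ·N² = 48
  k=0: +1/(0!·1!·2!·1!·0!·3!) = 1/12
  k=1: −1/(1!·0!·1!·0!·1!·4!) = -1/24
Σ = 1/24  ⇒  CG² = 48·(1/24)² = 1/12
CG = +√(1/12) = +0.288675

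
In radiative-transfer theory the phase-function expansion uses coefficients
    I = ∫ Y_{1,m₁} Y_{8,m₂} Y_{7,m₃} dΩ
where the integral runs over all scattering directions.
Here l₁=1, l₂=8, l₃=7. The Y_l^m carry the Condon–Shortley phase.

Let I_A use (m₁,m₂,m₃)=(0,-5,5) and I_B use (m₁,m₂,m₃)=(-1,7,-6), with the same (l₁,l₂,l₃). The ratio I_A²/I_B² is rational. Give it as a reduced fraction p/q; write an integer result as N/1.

13/35

Shared (l₁,l₂,l₃)=(1,8,7): N and (l;000)² cancel in I_A²/I_B².
A: Δ = 2!·0!·14!/17! = 1/2040; Racah Σ t=1..1: t=1:−1/958003200 = -1/958003200; ⇒ 3j(1 8 7; 0 -5 5)² = 13/680, sgn -1
B: Δ = 2!·0!·14!/17! = 1/2040; Racah Σ t=2..2: t=2:+1/12454041600 = 1/12454041600; ⇒ 3j(1 8 7; -1 7 -6)² = 7/136, sgn -1
I_A²/I_B² = (13/680)/(7/136) = 13/35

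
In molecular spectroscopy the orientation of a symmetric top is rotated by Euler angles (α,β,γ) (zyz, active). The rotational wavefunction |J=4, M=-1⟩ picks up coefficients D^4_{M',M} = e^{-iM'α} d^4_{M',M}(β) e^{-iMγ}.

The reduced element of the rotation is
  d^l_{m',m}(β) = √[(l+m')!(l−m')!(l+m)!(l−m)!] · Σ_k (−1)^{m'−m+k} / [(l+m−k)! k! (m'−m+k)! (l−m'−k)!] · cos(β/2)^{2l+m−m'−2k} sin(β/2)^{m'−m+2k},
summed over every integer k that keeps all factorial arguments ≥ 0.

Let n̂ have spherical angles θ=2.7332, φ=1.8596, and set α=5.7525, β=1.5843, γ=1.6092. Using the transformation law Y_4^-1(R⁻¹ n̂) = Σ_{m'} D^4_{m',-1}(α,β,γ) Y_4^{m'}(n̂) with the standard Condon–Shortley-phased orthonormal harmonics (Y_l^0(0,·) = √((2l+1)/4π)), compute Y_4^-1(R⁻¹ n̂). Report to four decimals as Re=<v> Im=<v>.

Need the full column D^4_{m',-1} for m'=−4..4 at α=5.7525, β=1.5843, γ=1.6092.
cos(β/2)=0.702316, sin(β/2)=0.711865
d^4_{-4,-1}: single k=3 term ⇒ +0.461265;  D = +0.401767-0.226603i
d^4_{-3,-1}: k∈[2..3] ⇒ +0.482683 -0.826496 = -0.343812;  D = -0.343762-0.005894i
d^4_{-2,-1}: k∈[1..3] ⇒ +0.254544 -1.307565 +0.895574 = -0.157446;  D = -0.134405-0.082004i
d^4_{-1,-1}: k∈[0..3] ⇒ +0.059192 -0.912186 +1.874316 -0.641876 = +0.379446;  D = +0.179341+0.334390i
d^4_{0,-1}: k∈[0..3] ⇒ -0.268313 +1.653953 -1.699232 +0.290958 = -0.022634;  D = +0.000869-0.022617i
d^4_{1,-1}: k∈[0..3] ⇒ +0.608124 -1.874316 +0.962814 -0.065945 = -0.369323;  D = +0.199015-0.311115i
d^4_{2,-1}: k∈[0..2] ⇒ -0.871710 +1.343361 -0.276027 = +0.195624;  D = -0.174321+0.088773i
d^4_{3,-1}: k∈[0..1] ⇒ +0.826496 -0.509473 = +0.317023;  D = -0.316458-0.018903i
d^4_{4,-1}: single k=0 term ⇒ -0.473893;  D = +0.393685+0.263793i
Y_4^{m'}(θ=2.7332,φ=1.8596) and Σ D·Y over m':
  (+0.4018-0.2266i)·(+0.0044-0.0101i)  (-0.3438-0.0059i)·(-0.0548-0.0466i)  (-0.1344-0.0820i)·(-0.2164+0.1410i)  (+0.1793+0.3344i)·(+0.1422+0.4787i)  (+0.0009-0.0226i)·(+0.2710+0.0000i)  (+0.1990-0.3111i)·(-0.1422+0.4787i)  (-0.1743+0.0888i)·(-0.2164-0.1410i)  (-0.3165-0.0189i)·(+0.0548-0.0466i)  (+0.3937+0.2638i)·(+0.0044+0.0101i)
Y_4^-1(R⁻¹ n̂) = +0.076131+0.301077i

Re=0.0761 Im=0.3011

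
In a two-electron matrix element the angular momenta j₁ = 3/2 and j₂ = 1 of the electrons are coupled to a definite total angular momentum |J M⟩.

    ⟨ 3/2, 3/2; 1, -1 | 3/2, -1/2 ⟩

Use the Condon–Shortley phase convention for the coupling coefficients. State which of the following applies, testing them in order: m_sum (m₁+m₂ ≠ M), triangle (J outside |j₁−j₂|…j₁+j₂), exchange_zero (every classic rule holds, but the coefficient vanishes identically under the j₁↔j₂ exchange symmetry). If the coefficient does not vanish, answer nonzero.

m-sum: m₁+m₂ = 3/2+(-1) = 1/2, M = -1/2  ✗ ⇒ coefficient is 0

m_sum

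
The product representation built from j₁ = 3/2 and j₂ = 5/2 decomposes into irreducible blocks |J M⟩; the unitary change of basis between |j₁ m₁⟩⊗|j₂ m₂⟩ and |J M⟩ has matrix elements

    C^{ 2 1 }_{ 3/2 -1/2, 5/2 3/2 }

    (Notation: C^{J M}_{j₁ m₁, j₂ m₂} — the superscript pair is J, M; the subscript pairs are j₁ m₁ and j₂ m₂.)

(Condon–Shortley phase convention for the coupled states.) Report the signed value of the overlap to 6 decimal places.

+0.154303

j₁+j₂−J=2  J+j₁−j₂=1  J−j₁+j₂=3  j₁+j₂+J+1=7
(j₁±m₁, j₂±m₂, J±M) = (1,2,4,1,3,1)
P² = 24/7
sum k=1..2:
  [1] −1/6 = -1/6
  [2] +1/4 = 1/4
S = 1/12
C² = P²·S² = 1/42 ; C = +0.154303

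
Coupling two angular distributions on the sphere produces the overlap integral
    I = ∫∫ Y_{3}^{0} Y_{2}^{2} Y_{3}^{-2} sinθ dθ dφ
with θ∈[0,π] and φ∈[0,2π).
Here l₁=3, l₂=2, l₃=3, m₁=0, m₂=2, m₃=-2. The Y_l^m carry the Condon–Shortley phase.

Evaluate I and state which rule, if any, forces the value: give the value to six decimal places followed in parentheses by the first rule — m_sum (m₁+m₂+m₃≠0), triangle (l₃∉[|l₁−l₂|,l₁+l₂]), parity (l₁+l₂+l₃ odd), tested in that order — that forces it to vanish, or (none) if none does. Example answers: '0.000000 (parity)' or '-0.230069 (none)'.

Checks pass: Σm=0; 8 even; l₃=3∈[1,5].
(2·3+1)(2·2+1)(2·3+1) = 245
Δ: 2! 4! 2! / 9! → 1/3780
sum: t=0:+1/24 t=1:−1/4 t=2:+1/24 = -1/6
3j²(3 2 3; 0 0 0) = Δ·Π!·Σ² = 4/105  (sign +1)
sum: t=2:+1/24 = 1/24
3j²(3 2 3; 0 2 -2) = Δ·Π!·Σ² = 1/21  (sign -1)
combine: 4πI² = 245·4/105·1/21 = 4/9
take √, sign -1: I = -0.18806319
No selection rule forces the value: the integral is nonzero (none).

-0.188063 (none)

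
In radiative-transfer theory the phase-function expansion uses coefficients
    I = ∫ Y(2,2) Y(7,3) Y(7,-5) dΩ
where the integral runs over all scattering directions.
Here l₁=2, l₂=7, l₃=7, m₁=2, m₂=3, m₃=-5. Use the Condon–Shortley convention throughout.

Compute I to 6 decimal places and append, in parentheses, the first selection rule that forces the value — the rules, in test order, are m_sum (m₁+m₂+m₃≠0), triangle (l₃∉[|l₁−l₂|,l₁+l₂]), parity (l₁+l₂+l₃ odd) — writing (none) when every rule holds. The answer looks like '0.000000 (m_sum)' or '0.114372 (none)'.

Rules hold: Σm=0, L=16 even, 5≤7≤9.
N = 5·15·15 = 1125
Δ = 2!·2!·12!/17! = 1/185640
Racah Σ t=0..2: t=0:+1/2419200 t=1:−1/518400 t=2:+1/2419200 = -1/907200
⇒ 3j(2 7 7; 0 0 0)² = 56/3315, sgn +1
Racah Σ t=0..0: t=0:+1/29030400 = 1/29030400
⇒ 3j(2 7 7; 2 3 -5)² = 99/7735, sgn +1
4πI² = N·(3j₀)²·(3jₘ)² = 11880/48841
I = +1·√(0.243238/4π) = 0.13912687
No selection rule forces the value: the integral is nonzero (none).

0.139127 (none)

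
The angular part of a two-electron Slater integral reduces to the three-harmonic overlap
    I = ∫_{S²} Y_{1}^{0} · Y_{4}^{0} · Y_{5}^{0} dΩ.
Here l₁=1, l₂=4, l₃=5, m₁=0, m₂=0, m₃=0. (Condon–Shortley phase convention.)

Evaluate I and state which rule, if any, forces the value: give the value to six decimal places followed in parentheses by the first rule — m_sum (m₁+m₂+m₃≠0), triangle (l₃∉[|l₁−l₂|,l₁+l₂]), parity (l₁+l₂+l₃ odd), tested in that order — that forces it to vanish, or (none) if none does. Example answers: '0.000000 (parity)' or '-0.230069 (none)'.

Rules hold: Σm=0, L=10 even, 3≤5≤5.
N = 3·9·11 = 297
Δ = 0!·2!·8!/11! = 1/495
Racah Σ t=0..0: t=0:+1/576 = 1/576
⇒ 3j(1 4 5; 0 0 0)² = 5/99, sgn -1
(m-triple is (0,0,0) — same symbol as above.)
4πI² = N·(3j₀)²·(3jₘ)² = 25/33
I = +1·√(0.757576/4π) = 0.24553200
No selection rule forces the value: the integral is nonzero (none).

0.245532 (none)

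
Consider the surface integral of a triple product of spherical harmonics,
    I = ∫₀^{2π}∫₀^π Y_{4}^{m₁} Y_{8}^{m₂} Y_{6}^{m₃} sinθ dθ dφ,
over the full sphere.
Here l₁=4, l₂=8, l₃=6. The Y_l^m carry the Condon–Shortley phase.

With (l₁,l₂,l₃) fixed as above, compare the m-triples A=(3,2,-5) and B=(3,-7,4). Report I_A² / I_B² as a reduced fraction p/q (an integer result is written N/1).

l's match ⇒ only the (l;m) 3-j factors differ between A and B.
A: triangle coeff Δ(4,8,6) = 1/23279256; Σ_t [0,1]: t=0:+1/2612736000 t=1:−1/87091200 = -29/2612736000; (3j)²=841/302328 [(4 8 6; 3 2 -5)], sign=+1
B: triangle coeff Δ(4,8,6) = 1/23279256; Σ_t [0,1]: t=0:+1/261273600 t=1:−1/870912000 = 1/373248000; (3j)²=343/23256 [(4 8 6; 3 -7 4)], sign=+1
I_A²/I_B² = (841/302328)/(343/23256) = 841/4459

841/4459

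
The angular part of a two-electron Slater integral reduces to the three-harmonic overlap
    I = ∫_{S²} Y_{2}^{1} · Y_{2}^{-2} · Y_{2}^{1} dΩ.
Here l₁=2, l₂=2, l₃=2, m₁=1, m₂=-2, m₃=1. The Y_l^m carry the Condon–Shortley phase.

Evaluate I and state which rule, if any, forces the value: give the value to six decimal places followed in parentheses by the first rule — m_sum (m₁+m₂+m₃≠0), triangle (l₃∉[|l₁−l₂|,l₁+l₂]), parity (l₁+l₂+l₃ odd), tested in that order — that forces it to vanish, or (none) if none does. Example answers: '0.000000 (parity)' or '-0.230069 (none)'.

0.220728 (none)

Rules hold: Σm=0, L=6 even, 0≤2≤4.
N = 5·5·5 = 125
Δ = 2!·2!·2!/7! = 1/630
Racah Σ t=0..2: t=0:+1/8 t=1:−1/1 t=2:+1/8 = -3/4
⇒ 3j(2 2 2; 0 0 0)² = 2/35, sgn -1
Racah Σ t=0..0: t=0:+1/4 = 1/4
⇒ 3j(2 2 2; 1 -2 1)² = 3/35, sgn -1
4πI² = N·(3j₀)²·(3jₘ)² = 30/49
I = +1·√(0.612245/4π) = 0.22072812
No selection rule forces the value: the integral is nonzero (none).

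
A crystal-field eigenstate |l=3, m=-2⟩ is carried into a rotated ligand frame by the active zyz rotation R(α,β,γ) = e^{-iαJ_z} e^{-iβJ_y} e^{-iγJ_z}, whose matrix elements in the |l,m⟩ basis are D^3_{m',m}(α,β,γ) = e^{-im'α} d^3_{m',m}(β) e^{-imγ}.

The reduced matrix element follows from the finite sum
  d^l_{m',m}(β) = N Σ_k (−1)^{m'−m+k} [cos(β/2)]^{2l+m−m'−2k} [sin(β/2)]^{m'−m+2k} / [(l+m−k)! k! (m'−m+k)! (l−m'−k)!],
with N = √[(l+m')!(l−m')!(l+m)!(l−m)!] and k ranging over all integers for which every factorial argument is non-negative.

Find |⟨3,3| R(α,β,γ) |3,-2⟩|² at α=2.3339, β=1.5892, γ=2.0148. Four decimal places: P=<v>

P=0.1008

D^3_{3,-2}(2.3339,1.5892,2.0148) = e^{-i·3·2.3339}·d^3_{3,-2}(1.5892)·e^{-i·-2·2.0148}. Compute d first:
Half-angle: c=0.700570, s=0.713583. N=√(720·1·1·120)=293.938769
The bounds max(0,m−m')=0 and min(l+m,l−m')=0 give 1 term
  k=0: (−1)^5·293.9388/(120)·0.7006^1·0.7136^5 = -0.317505
d^3_{3,-2}(1.5892) = -0.317505
|D^3_{3,-2}|² = |d^3_{3,-2}(β)|² = (-0.317505)² = 0.100810 (the z-rotation phases have unit modulus)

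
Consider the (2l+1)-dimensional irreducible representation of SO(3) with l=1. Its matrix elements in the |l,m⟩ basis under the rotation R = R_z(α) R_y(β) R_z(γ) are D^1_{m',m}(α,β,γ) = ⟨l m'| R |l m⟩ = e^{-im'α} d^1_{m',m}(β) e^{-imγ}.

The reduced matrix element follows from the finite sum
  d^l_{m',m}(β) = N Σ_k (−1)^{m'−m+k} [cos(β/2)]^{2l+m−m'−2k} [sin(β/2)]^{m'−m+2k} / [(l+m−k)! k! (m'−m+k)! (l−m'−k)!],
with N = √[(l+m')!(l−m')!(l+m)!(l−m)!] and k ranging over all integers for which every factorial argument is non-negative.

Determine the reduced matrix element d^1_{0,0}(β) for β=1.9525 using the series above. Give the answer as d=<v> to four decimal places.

d^1_{0,0}(β=1.9525) via the finite sum:
With c≡cos(β/2)=0.560133 and s≡sin(β/2)=0.828403, N=[1·1·1·1]^{1/2}=1.000000
k: max(0,(0)−(0))=0 … min(1+(0),1−(0))=1
  k=0: (−1)^0·1.0000/(1)·0.5601^2·0.8284^0 = +0.313749
  k=1: (−1)^1·1.0000/(1)·0.5601^0·0.8284^2 = -0.686251
d^1_{0,0}(1.9525) = +0.313749 -0.686251 = -0.372502

d=-0.3725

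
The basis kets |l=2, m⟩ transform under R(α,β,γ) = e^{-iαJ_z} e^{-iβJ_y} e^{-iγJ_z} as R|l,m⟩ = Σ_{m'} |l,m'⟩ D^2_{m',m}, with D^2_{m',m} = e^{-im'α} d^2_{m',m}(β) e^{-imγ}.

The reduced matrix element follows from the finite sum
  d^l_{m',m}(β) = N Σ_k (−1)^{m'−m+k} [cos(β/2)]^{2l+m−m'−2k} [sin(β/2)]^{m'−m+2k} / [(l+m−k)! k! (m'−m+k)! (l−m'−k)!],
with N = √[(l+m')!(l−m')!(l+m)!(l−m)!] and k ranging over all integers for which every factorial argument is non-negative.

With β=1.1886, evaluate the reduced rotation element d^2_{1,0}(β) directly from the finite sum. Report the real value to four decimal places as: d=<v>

d^2_{1,0}(β=1.1886) via the finite sum:
With c≡cos(β/2)=0.828541 and s≡sin(β/2)=0.559929, N=[6·1·2·2]^{1/2}=4.898979
Admissible k: 0..1 (factorial args all ≥0)
  k=0: (−1)^1·4.8990/(2)·0.8285^3·0.5599^1 = -0.780099
  k=1: (−1)^2·4.8990/(2)·0.8285^1·0.5599^3 = +0.356277
d^2_{1,0}(1.1886) = -0.780099 +0.356277 = -0.423822

d=-0.4238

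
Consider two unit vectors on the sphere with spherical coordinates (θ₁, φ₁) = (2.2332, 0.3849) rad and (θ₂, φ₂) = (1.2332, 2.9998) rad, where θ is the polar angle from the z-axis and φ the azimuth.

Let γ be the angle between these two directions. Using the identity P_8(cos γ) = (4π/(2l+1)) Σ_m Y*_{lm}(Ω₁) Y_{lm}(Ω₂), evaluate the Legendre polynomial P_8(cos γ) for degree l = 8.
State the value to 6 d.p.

-0.256346

Addition theorem: P_8(cos γ) = (4π/17) Σ_m Y*_{lm}(Ω₁) Y_{lm}(Ω₂), m = −8…8:
  m=-8: Y*=-0.07688 + 0.00480j  Y=0.13689 + 0.29346j  product -0.01193 - 0.02190j
  m=-7: Y*=0.21668 - 0.10394j  Y=-0.24851 - 0.38076j  product -0.09342 - 0.05667j
  m=-6: Y*=-0.28469 + 0.31266j  Y=0.11308 + 0.12892j  product -0.07250 - 0.00135j
  m=-5: Y*=0.14117 - 0.38235j  Y=0.20708 + 0.17762j  product 0.09714 - 0.05410j
  m=-4: Y*=0.00190 + 0.06079j  Y=-0.24200 - 0.15415j  product 0.00891 - 0.01500j
  m=-3: Y*=0.13356 + 0.30225j  Y=-0.13659 - 0.06188j  product 0.00046 - 0.04955j
  m=-2: Y*=-0.17832 - 0.17284j  Y=0.29997 + 0.08742j  product -0.03838 - 0.06744j
  m=-1: Y*=-0.21156 - 0.08570j  Y=0.09223 + 0.01317j  product -0.01838 - 0.01069j
  m=+0: Y*=0.28683 + 0.00000j  Y=-0.31579 + 0.00000j  product -0.09058 + 0.00000j
  m=+1: Y*=0.21156 - 0.08570j  Y=-0.09223 + 0.01317j  product -0.01838 + 0.01069j
  m=+2: Y*=-0.17832 + 0.17284j  Y=0.29997 - 0.08742j  product -0.03838 + 0.06744j
  m=+3: Y*=-0.13356 + 0.30225j  Y=0.13659 - 0.06188j  product 0.00046 + 0.04955j
  m=+4: Y*=0.00190 - 0.06079j  Y=-0.24200 + 0.15415j  product 0.00891 + 0.01500j
  m=+5: Y*=-0.14117 - 0.38235j  Y=-0.20708 + 0.17762j  product 0.09714 + 0.05410j
  m=+6: Y*=-0.28469 - 0.31266j  Y=0.11308 - 0.12892j  product -0.07250 + 0.00135j
  m=+7: Y*=-0.21668 - 0.10394j  Y=0.24851 - 0.38076j  product -0.09342 + 0.05667j
  m=+8: Y*=-0.07688 - 0.00480j  Y=0.13689 - 0.29346j  product -0.01193 + 0.02190j
Accumulated sum -0.34679 + 0.00000j; after 4π/(2l+1) scaling, -0.25635 + 0.00000j ⇒ P_8 = -0.256346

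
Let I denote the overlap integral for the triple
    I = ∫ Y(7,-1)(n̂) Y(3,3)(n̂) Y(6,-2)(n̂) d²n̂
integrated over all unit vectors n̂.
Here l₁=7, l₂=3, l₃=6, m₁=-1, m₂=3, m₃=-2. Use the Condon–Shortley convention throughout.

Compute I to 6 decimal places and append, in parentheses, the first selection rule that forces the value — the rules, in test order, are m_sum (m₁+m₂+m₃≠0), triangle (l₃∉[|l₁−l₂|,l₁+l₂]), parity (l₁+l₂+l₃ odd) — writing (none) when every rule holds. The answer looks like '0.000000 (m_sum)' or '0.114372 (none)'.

Checks pass: Σm=0; 16 even; l₃=6∈[4,10].
(2·7+1)(2·3+1)(2·6+1) = 1365
Δ: 4! 10! 2! / 17! → 1/2042040
sum: t=1:−1/207360 t=2:+1/57600 t=3:−1/207360 = 1/129600
3j²(7 3 6; 0 0 0) = Δ·Π!·Σ² = 168/12155  (sign +1)
sum: t=4:+1/829440 = 1/829440
3j²(7 3 6; -1 3 -2) = Δ·Π!·Σ² = 35/2431  (sign +1)
combine: 4πI² = 1365·168/12155·35/2431 = 123480/454597
take √, sign +1: I = 0.14702124
No selection rule forces the value: the integral is nonzero (none).

0.147021 (none)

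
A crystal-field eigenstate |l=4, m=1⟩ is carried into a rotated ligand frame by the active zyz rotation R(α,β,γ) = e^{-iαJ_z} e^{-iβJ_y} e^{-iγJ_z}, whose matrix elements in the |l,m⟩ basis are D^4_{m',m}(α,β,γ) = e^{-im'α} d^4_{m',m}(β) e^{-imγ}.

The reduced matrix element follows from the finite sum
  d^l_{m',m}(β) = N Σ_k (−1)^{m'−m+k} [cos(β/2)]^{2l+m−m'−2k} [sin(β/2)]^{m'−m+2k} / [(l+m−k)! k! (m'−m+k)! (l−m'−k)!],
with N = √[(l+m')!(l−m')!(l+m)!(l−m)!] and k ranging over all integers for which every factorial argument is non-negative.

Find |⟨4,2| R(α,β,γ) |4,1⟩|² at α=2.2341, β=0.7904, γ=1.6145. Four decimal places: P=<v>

First d^4_{2,1}(β=0.7904), then the phase factors e^{-i(2)α} and e^{-i(1)γ}:
Half-angle: c=0.922920, s=0.384993. N=√(720·2·120·6)=1018.233765
Admissible k: 0..2 (factorial args all ≥0)
  k=0: (−1)^1·1018.2338/(240)·0.9229^7·0.3850^1 = -0.931614
  k=1: (−1)^2·1018.2338/(48)·0.9229^5·0.3850^3 = +0.810557
  k=2: (−1)^3·1018.2338/(72)·0.9229^3·0.3850^5 = -0.094031
d^4_{2,1}(0.7904) = -0.931614 +0.810557 -0.094031 = -0.215088
|D^4_{2,1}|² = |d^4_{2,1}(β)|² = (-0.215088)² = 0.046263 (the z-rotation phases have unit modulus)

P=0.0463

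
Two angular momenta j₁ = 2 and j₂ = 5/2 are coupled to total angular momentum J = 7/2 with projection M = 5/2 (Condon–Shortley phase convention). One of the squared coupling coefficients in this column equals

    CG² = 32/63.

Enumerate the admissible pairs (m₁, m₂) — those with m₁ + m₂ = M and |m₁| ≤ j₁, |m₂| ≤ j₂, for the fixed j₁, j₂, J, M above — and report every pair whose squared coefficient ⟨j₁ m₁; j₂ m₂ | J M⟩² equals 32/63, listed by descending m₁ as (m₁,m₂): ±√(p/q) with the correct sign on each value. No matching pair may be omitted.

(2,1/2): +√(32/63)

Admissible pairs with m₁+m₂ = M = 5/2: (0,5/2), (1,3/2), (2,1/2)
  (m₁,m₂)=(2,1/2): CG² = 32/63, CG = +√(32/63)   ← matches the target
  (m₁,m₂)=(1,3/2): CG² = 1/63, CG = −√(1/63)
  (m₁,m₂)=(0,5/2): CG² = 10/21, CG = −√(10/21)
Pairs with CG² = 32/63: (2,1/2): +√(32/63)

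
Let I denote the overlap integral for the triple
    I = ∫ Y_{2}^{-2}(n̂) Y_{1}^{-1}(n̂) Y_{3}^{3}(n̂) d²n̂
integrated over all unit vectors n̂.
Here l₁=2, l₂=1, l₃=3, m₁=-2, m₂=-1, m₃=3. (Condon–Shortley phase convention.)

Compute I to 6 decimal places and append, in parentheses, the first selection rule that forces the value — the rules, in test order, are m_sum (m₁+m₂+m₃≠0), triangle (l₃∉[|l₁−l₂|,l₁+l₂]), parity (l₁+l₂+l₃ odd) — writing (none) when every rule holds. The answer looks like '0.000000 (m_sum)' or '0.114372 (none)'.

Rules hold: Σm=0, L=6 even, 1≤3≤3.
N = 5·3·7 = 105
Δ = 0!·4!·2!/7! = 1/105
Racah Σ t=0..0: t=0:+1/4 = 1/4
⇒ 3j(2 1 3; 0 0 0)² = 3/35, sgn -1
Racah Σ t=0..0: t=0:+1/48 = 1/48
⇒ 3j(2 1 3; -2 -1 3)² = 1/7, sgn +1
4πI² = N·(3j₀)²·(3jₘ)² = 9/7
I = -1·√(1.28571/4π) = -0.31986543
No selection rule forces the value: the integral is nonzero (none).

-0.319865 (none)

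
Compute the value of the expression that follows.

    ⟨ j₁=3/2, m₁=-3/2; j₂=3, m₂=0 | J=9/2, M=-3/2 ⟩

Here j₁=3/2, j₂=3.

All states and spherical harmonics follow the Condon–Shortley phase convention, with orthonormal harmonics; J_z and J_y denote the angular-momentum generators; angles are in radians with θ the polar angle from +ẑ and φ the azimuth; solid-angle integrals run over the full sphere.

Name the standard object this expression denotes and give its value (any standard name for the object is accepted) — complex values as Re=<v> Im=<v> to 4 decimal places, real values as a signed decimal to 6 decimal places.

Clebsch–Gordan coefficient, +√(5/21) ≈ +0.487950

This is a Clebsch–Gordan (vector-coupling) coefficient.
√[10·0!3!6!/10! · 0!3!3!3!3!6!] = √(77760/7)
  +(−1)^0/∏(0,0,3,3,0,3)! = 1/216  (running 1/216)
⟨..|..⟩ = √(77760/7)·(1/216) = +0.487950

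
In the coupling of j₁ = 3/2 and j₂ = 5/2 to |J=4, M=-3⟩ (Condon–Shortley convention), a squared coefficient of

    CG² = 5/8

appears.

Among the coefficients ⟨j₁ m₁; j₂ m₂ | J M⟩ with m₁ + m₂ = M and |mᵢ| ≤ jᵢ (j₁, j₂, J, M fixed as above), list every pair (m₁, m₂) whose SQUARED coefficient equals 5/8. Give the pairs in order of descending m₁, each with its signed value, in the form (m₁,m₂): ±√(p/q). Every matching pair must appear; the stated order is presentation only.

Admissible pairs with m₁+m₂ = M = -3: (-3/2,-3/2), (-1/2,-5/2)
  (m₁,m₂)=(-1/2,-5/2): CG² = 3/8, CG = +√(3/8)
  (m₁,m₂)=(-3/2,-3/2): CG² = 5/8, CG = +√(5/8)   ← matches the target
Pairs with CG² = 5/8: (-3/2,-3/2): +√(5/8)

(-3/2,-3/2): +√(5/8)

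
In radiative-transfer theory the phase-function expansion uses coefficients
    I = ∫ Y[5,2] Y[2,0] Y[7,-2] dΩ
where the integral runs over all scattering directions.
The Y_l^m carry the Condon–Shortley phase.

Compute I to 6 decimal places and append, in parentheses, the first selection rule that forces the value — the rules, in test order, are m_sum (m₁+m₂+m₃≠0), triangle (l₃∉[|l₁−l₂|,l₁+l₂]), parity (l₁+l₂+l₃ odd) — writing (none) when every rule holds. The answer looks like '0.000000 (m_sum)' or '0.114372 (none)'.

Checks pass: Σm=0; 14 even; l₃=7∈[3,7].
(2·5+1)(2·2+1)(2·7+1) = 825
Δ: 0! 10! 4! / 15! → 1/15015
sum: t=0:+1/57600 = 1/57600
3j²(5 2 7; 0 0 0) = Δ·Π!·Σ² = 21/715  (sign -1)
sum: t=0:+1/120960 = 1/120960
3j²(5 2 7; 2 0 -2) = Δ·Π!·Σ² = 24/1001  (sign -1)
combine: 4πI² = 825·21/715·24/1001 = 1080/1859
take √, sign +1: I = 0.21501425
No selection rule forces the value: the integral is nonzero (none).

0.215014 (none)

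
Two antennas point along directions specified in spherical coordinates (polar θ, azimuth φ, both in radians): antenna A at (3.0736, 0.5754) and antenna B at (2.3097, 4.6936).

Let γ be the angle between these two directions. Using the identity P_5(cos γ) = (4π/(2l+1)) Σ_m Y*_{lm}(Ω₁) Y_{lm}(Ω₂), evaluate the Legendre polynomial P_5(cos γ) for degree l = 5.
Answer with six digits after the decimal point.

-0.256774

Addition theorem: P_5(cos γ) = (4π/11) Σ_m Y*_{lm}(Ω₁) Y_{lm}(Ω₂), m = −5…5:
  term(m=-5) = -0.00000 - 0.00000j   from Y*(Ω₁)=-0.00000 + 0.00000j, Y(Ω₂)=-0.00961 + 0.10199j
  term(m=-4) = -0.00001 + 0.00001j   from Y*(Ω₁)=0.00002 - 0.00002j, Y(Ω₂)=-0.29431 - 0.02216j
  term(m=-3) = 0.00036 + 0.00008j   from Y*(Ω₁)=-0.00013 + 0.00085j, Y(Ω₂)=0.02426 - 0.43000j
  term(m=-2) = -0.00130 - 0.00324j   from Y*(Ω₁)=-0.00632 - 0.01415j, Y(Ω₂)=0.22482 + 0.00845j
  term(m=-1) = 0.02338 - 0.03460j   from Y*(Ω₁)=0.14370 + 0.09320j, Y(Ω₂)=0.00458 - 0.24375j
  term(m=+0) = -0.26963 + 0.00000j   from Y*(Ω₁)=-0.90344 + 0.00000j, Y(Ω₂)=0.29845 + 0.00000j
  term(m=+1) = 0.02338 + 0.03460j   from Y*(Ω₁)=-0.14370 + 0.09320j, Y(Ω₂)=-0.00458 - 0.24375j
  term(m=+2) = -0.00130 + 0.00324j   from Y*(Ω₁)=-0.00632 + 0.01415j, Y(Ω₂)=0.22482 - 0.00845j
  term(m=+3) = 0.00036 - 0.00008j   from Y*(Ω₁)=0.00013 + 0.00085j, Y(Ω₂)=-0.02426 - 0.43000j
  term(m=+4) = -0.00001 - 0.00001j   from Y*(Ω₁)=0.00002 + 0.00002j, Y(Ω₂)=-0.29431 + 0.02216j
  term(m=+5) = -0.00000 + 0.00000j   from Y*(Ω₁)=0.00000 + 0.00000j, Y(Ω₂)=0.00961 + 0.10199j
Σ over m = -0.22477 - 0.00000j; ×(4π/11) → -0.25677 - 0.00000j. Real part: -0.256774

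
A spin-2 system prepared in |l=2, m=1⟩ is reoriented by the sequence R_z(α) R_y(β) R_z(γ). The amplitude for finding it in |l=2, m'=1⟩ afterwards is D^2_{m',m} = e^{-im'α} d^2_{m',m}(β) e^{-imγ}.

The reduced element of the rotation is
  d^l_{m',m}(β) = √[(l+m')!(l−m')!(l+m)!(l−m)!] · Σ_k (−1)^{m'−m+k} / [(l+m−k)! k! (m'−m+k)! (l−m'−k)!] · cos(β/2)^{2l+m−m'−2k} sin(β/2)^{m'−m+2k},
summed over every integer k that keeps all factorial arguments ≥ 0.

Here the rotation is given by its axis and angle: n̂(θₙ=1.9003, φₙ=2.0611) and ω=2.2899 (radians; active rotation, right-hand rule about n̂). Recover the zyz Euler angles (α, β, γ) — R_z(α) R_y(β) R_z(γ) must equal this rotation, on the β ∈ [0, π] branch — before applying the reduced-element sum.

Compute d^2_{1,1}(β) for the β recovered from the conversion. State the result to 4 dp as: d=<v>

d=-0.5073

Axis–angle → zyz. n̂ = (sinθₙcosφₙ, sinθₙsinφₙ, cosθₙ) = (-0.445561, +0.834731, -0.323573), ω = 2.2899.
R = I cosω + sinω [n̂]ₓ + (1−cosω) n̂n̂ᵀ gives
  R = [-0.329415, -0.373458, +0.867188; -0.860369, +0.497038, -0.112774; -0.388909, -0.783251, -0.485044]
β = atan2(√(R₁₃²+R₂₃²), R₃₃) = 2.077210; α = atan2(R₂₃, R₁₃) mod 2π = 6.153866; γ = atan2(R₃₂, −R₃₁) mod 2π = 5.173258
d^2_{1,1}(β=2.0772) via the finite sum:
With c≡cos(β/2)=0.507423 and s≡sin(β/2)=0.861697, N=[6·1·6·1]^{1/2}=6.000000
The bounds max(0,m−m')=0 and min(l+m,l−m')=1 give 2 terms
  k=0: (−1)^0·6.0000/(6)·0.5074^4·0.8617^0 = +0.066295
  k=1: (−1)^1·6.0000/(2)·0.5074^2·0.8617^2 = -0.573549
d^2_{1,1}(2.0772) = +0.066295 -0.573549 = -0.507254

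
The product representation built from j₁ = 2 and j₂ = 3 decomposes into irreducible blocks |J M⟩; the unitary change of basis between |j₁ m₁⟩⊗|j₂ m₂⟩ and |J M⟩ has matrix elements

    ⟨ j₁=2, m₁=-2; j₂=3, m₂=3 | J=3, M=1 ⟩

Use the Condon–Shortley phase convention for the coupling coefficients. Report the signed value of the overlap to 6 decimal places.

√[7·2!2!4!/9! · 0!4!6!0!4!2!] = √(1536)
  +(−1)^2/∏(2,0,2,4,0,0)! = 1/96  (running 1/96)
⟨..|..⟩ = √(1536)·(1/96) = +0.408248

+0.408248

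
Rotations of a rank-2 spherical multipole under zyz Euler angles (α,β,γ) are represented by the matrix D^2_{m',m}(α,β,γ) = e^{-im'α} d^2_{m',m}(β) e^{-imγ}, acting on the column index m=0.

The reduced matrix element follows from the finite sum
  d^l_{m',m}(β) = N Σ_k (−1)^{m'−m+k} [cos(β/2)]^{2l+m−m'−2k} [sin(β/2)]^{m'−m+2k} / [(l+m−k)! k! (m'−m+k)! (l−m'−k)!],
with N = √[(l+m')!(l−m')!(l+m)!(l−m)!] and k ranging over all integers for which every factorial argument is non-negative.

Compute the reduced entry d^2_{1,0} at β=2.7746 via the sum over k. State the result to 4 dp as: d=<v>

d^2_{1,0}(β=2.7746) via the finite sum:
c=cos(2.774600/2)=0.182468, s=sin(2.774600/2)=0.983212; N=√[6·1·2·2]=4.898979
k∈{0,1} keeps every argument non-negative
  k=0: (−1)^1·4.8990/(2)·0.1825^3·0.9832^1 = -0.014631
  k=1: (−1)^2·4.8990/(2)·0.1825^1·0.9832^3 = +0.424819
d^2_{1,0}(2.7746) = -0.014631 +0.424819 = +0.410188

d=0.4102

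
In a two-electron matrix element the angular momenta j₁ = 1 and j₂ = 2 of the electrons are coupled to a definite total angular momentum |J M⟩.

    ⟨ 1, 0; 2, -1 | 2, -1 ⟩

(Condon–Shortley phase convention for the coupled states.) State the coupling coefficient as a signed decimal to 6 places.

+√(1/6) ≈ +0.408248

√[5·1!1!3!/6! · 1!1!1!3!1!3!] = √(3/2)
  +(−1)^0/∏(0,1,1,1,0,2)! = 1/2  (running 1/2)
  +(−1)^1/∏(1,0,0,0,1,3)! = -1/6  (running 1/3)
⟨..|..⟩ = √(3/2)·(1/3) = +0.408248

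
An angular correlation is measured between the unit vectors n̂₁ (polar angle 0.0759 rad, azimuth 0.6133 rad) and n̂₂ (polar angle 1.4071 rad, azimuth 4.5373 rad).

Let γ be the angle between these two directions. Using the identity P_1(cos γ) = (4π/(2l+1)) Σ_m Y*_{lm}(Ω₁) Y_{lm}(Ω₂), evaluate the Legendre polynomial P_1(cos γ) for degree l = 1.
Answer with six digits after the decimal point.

Term-by-term m-sum for l=1 (normalisation 4π/3 = 4.188790):
  m=-1: (+0.021423+0.015079i) × (-0.059379+0.335664i) = -0.006333+0.006296i  (running Σ = -0.006333+0.006296i)
  m=0: (+0.487196-0.000000i) × (+0.079626+0.000000i) = +0.038793+0.000000i  (running Σ = +0.032460+0.006296i)
  m=1: (-0.021423+0.015079i) × (+0.059379+0.335664i) = -0.006333-0.006296i  (running Σ = +0.026126+0.000000i)
Accumulated sum +0.026126+0.000000i; after 4π/(2l+1) scaling, +0.109438+0.000000i ⇒ P_1 = 0.109438

0.109438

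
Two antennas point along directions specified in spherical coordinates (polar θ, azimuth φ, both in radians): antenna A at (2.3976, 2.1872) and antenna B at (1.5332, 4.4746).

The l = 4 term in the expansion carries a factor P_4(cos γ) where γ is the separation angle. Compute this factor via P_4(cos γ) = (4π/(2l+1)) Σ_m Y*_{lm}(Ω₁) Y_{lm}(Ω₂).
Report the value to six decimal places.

Summing Y*_{l m}(θ₁,φ₁)·Y_{l m}(θ₂,φ₂) over m ∈ [−4, 4]; prefactor 4π/(2·4+1) = 1.396263:
  term(m=-4) = -0.039533-0.011162i   from Y*(Ω₁)=-0.072617+0.058241i, Y(Ω₂)=+0.256272+0.359243i
  term(m=-3) = -0.011240+0.007349i   from Y*(Ω₁)=-0.275036-0.078616i, Y(Ω₂)=+0.030722-0.035500i
  term(m=-2) = +0.019415-0.140217i   from Y*(Ω₁)=-0.141915-0.403770i, Y(Ω₂)=+0.294043+0.151433i
  term(m=-1) = -0.006495-0.007457i   from Y*(Ω₁)=+0.107593-0.151861i, Y(Ω₂)=+0.012516-0.051638i
  term(m=+0) = -0.098743-0.000000i   from Y*(Ω₁)=-0.315594-0.000000i, Y(Ω₂)=+0.312880+0.000000i
  term(m=+1) = -0.006495+0.007457i   from Y*(Ω₁)=-0.107593-0.151861i, Y(Ω₂)=-0.012516-0.051638i
  term(m=+2) = +0.019415+0.140217i   from Y*(Ω₁)=-0.141915+0.403770i, Y(Ω₂)=+0.294043-0.151433i
  term(m=+3) = -0.011240-0.007349i   from Y*(Ω₁)=+0.275036-0.078616i, Y(Ω₂)=-0.030722-0.035500i
  term(m=+4) = -0.039533+0.011162i   from Y*(Ω₁)=-0.072617-0.058241i, Y(Ω₂)=+0.256272-0.359243i
Total Σ_m = -0.174450+0.000000i. Multiply by 1.396263: -0.243578+0.000000i. P_4(cos γ) = -0.243578

-0.243578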